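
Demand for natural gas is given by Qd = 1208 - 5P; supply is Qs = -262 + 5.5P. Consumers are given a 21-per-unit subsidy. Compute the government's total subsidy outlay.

Pre-subsidy: 1208 - 5P = -262 + 5.5P gives P* = 140, Q* = 508.
With the rebate, buyers effectively pay Pb = Ps − 21, where Ps is the price sellers receive.
Demand in terms of Ps becomes Qd = 1208 − 5(Ps − 21) = 1313 - 5Ps. Setting this equal to supply: 1313 - 5Ps = -262 + 5.5Ps, so Ps = 150.
Buyers pay Pb = 150 − 21 = 129; Q' = -262 + 5.5·150 = 563.
Government outlay = subsidy × quantity = 21 × 563 = 11823.

Government cost = 11823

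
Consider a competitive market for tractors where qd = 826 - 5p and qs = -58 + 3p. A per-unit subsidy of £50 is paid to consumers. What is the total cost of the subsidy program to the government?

Government cost = £18362.5

Pre-subsidy: 826 - 5p = -58 + 3p gives p* = 110.5, q* = 273.5.
With the rebate, buyers effectively pay pb = ps − 50, where ps is the price sellers receive.
Demand in terms of ps becomes qd = 826 − 5(ps − 50) = 1076 - 5ps. Setting this equal to supply: 1076 - 5ps = -58 + 3ps, so ps = 141.75.
Buyers pay pb = 141.75 − 50 = 91.75; q' = -58 + 3·141.75 = 367.25.
Government outlay = subsidy × quantity = 50 × 367.25 = 18362.5.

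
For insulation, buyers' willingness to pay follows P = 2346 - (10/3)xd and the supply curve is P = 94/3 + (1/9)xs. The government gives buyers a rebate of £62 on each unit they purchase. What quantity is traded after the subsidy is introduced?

x' = 690

Pre-subsidy: 2346 - (10/3)x = 94/3 + (1/9)x gives x* = 672 and P* = 106.
With the rebate, buyers effectively pay Pb = Ps − 62, where Ps is the price sellers receive.
On the curves, Pb = 2346 - (10/3)x and Ps = 94/3 + (1/9)x; the wedge Ps − Pb = 62 gives 94/3 + (1/9)x − (2346 - (10/3)x) = 62, so x' = 690.
Then Pb = 2346 − (10/3)·690 = 46 and Ps = 94/3 + (1/9)·690 = 108.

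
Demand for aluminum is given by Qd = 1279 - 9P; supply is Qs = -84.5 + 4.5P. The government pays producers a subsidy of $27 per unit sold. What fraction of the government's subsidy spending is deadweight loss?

Pre-subsidy: 1279 - 9P = -84.5 + 4.5P gives P* = 101, Q* = 370.
With the subsidy, sellers receive Ps = Pb + 27 for each unit, where Pb is the price buyers pay.
Supply in terms of Pb becomes Qs = -84.5 + 4.5(Pb + 27) = 37 + 4.5Pb. Setting this equal to demand: 1279 - 9Pb = 37 + 4.5Pb, so Pb = 92.
Sellers receive Ps = 92 + 27 = 119; Q' = 1279 − 9·92 = 451.
ΔCS = ½(370 + 451)(101 − 92) = 3694.5; ΔPS = ½(370 + 451)(119 − 101) = 7389.
Government spending = 27 × 451 = 12177.
DWL = ½ × 27 × (451 − 370) = 1093.5; fraction = 1093.5 / 12177 = 81/902.

DWL / government spending = 81/902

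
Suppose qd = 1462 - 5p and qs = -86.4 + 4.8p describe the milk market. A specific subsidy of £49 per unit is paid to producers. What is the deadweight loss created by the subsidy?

Deadweight loss = £2940

Pre-subsidy: 1462 - 5p = -86.4 + 4.8p gives p* = 158, q* = 672.
With the subsidy, sellers receive ps = pb + 49 for each unit, where pb is the price buyers pay.
Supply in terms of pb becomes qs = -86.4 + 4.8(pb + 49) = 148.8 + 4.8pb. Setting this equal to demand: 1462 - 5pb = 148.8 + 4.8pb, so pb = 134.
Sellers receive ps = 134 + 49 = 183; q' = 1462 − 5·134 = 792.
The subsidy expands output by 792 − 672 = 120 past the efficient level; on those units the gap between marginal cost and willingness to pay runs from 0 up to 49.
DWL = ½ × 49 × 120 = 2940.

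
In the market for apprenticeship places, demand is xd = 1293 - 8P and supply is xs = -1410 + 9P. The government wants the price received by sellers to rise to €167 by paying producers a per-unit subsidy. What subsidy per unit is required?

Required subsidy s = €17 per unit

At a seller price of 167, quantity supplied is -1410 + 9·167 = 93.
Buyers absorb 93 only when they pay Pb with 1293 − 8·Pb = 93, i.e. Pb = 150.
s = Ps − Pb = 167 − 150 = 17.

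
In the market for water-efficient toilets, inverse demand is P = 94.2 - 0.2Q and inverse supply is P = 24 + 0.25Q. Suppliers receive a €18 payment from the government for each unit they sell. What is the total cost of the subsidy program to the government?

Government cost = €3528

Pre-subsidy: 94.2 - 0.2Q = 24 + 0.25Q gives Q* = 156 and P* = 63.
With the subsidy, sellers receive Ps = Pb + 18 for each unit, where Pb is the price buyers pay.
On the curves, Pb = 94.2 - 0.2Q and Ps = 24 + 0.25Q; the wedge Ps − Pb = 18 gives 24 + 0.25Q − (94.2 - 0.2Q) = 18, so Q' = 196.
Then Pb = 94.2 − 0.2·196 = 55 and Ps = 24 + 0.25·196 = 73.
Government outlay = subsidy × quantity = 18 × 196 = 3528.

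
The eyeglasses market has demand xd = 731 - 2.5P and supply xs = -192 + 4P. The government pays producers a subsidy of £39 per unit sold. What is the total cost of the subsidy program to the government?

Government cost = £17004

Pre-subsidy: 731 - 2.5P = -192 + 4P gives P* = 142, x* = 376.
With the subsidy, sellers receive Ps = Pb + 39 for each unit, where Pb is the price buyers pay.
Supply in terms of Pb becomes xs = -192 + 4(Pb + 39) = -36 + 4Pb. Setting this equal to demand: 731 - 2.5Pb = -36 + 4Pb, so Pb = 118.
Sellers receive Ps = 118 + 39 = 157; x' = 731 − 2.5·118 = 436.
Government outlay = subsidy × quantity = 39 × 436 = 17004.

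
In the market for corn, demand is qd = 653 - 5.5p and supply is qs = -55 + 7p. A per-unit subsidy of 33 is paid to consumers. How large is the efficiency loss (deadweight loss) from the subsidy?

Deadweight loss = 1677.06

Pre-subsidy: 653 - 5.5p = -55 + 7p gives p* = 56.64, q* = 341.48.
With the rebate, buyers effectively pay pb = ps − 33, where ps is the price sellers receive.
Demand in terms of ps becomes qd = 653 − 5.5(ps − 33) = 834.5 - 5.5ps. Setting this equal to supply: 834.5 - 5.5ps = -55 + 7ps, so ps = 71.16.
Buyers pay pb = 71.16 − 33 = 38.16; q' = -55 + 7·71.16 = 443.12.
The subsidy expands output by 443.12 − 341.48 = 101.64 past the efficient level; on those units the gap between marginal cost and willingness to pay runs from 0 up to 33.
DWL = ½ × 33 × 101.64 = 1677.06.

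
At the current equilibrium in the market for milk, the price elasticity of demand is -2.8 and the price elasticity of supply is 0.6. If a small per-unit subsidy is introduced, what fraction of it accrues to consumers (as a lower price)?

Consumer share = 3/17

For a small subsidy around the equilibrium, the benefit split depends on the relative slopes, which at a point are proportional to the elasticities.
Buyer share = εs/(εs + |εd|) = 0.6/(0.6 + 2.8) = 3/17; seller share = |εd|/(εs + |εd|) = 14/17.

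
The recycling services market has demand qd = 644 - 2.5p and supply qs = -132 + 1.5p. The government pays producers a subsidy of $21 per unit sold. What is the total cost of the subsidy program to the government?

Pre-subsidy: 644 - 2.5p = -132 + 1.5p gives p* = 194, q* = 159.
With the subsidy, sellers receive ps = pb + 21 for each unit, where pb is the price buyers pay.
Supply in terms of pb becomes qs = -132 + 1.5(pb + 21) = -100.5 + 1.5pb. Setting this equal to demand: 644 - 2.5pb = -100.5 + 1.5pb, so pb = 186.125.
Sellers receive ps = 186.125 + 21 = 207.125; q' = 644 − 2.5·186.125 = 178.6875.
Government outlay = subsidy × quantity = 21 × 178.6875 = 3752.4375.

Government cost = $3752.4375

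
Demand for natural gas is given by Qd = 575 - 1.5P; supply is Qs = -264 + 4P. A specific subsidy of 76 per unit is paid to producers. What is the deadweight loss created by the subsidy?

Deadweight loss = 34656/11

Pre-subsidy: 575 - 1.5P = -264 + 4P gives P* = 1678/11, Q* = 3808/11.
With the subsidy, sellers receive Ps = Pb + 76 for each unit, where Pb is the price buyers pay.
Supply in terms of Pb becomes Qs = -264 + 4(Pb + 76) = 40 + 4Pb. Setting this equal to demand: 575 - 1.5Pb = 40 + 4Pb, so Pb = 1070/11.
Sellers receive Ps = 1070/11 + 76 = 1906/11; Q' = 575 − 1.5·(1070/11) = 4720/11.
The subsidy expands output by 4720/11 − 3808/11 = 912/11 past the efficient level; on those units the gap between marginal cost and willingness to pay runs from 0 up to 76.
DWL = ½ × 76 × 912/11 = 34656/11.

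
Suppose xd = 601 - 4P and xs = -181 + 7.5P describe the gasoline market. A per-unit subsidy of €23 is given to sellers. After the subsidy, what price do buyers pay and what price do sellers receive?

Buyers pay €53; sellers receive €76

Pre-subsidy: 601 - 4P = -181 + 7.5P gives P* = 68, x* = 329.
With the subsidy, sellers receive Ps = Pb + 23 for each unit, where Pb is the price buyers pay.
Supply in terms of Pb becomes xs = -181 + 7.5(Pb + 23) = -8.5 + 7.5Pb. Setting this equal to demand: 601 - 4Pb = -8.5 + 7.5Pb, so Pb = 53.
Sellers receive Ps = 53 + 23 = 76; x' = 601 − 4·53 = 389.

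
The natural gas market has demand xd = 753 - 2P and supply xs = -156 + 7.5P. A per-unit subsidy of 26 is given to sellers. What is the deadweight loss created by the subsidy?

Pre-subsidy: 753 - 2P = -156 + 7.5P gives P* = 1818/19, x* = 10671/19.
With the subsidy, sellers receive Ps = Pb + 26 for each unit, where Pb is the price buyers pay.
Supply in terms of Pb becomes xs = -156 + 7.5(Pb + 26) = 39 + 7.5Pb. Setting this equal to demand: 753 - 2Pb = 39 + 7.5Pb, so Pb = 1428/19.
Sellers receive Ps = 1428/19 + 26 = 1922/19; x' = 753 − 2·(1428/19) = 11451/19.
The subsidy expands output by 11451/19 − 10671/19 = 780/19 past the efficient level; on those units the gap between marginal cost and willingness to pay runs from 0 up to 26.
DWL = ½ × 26 × 780/19 = 10140/19.

Deadweight loss = 10140/19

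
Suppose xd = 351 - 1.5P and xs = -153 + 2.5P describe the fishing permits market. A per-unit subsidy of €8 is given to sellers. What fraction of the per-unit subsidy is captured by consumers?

Pre-subsidy: 351 - 1.5P = -153 + 2.5P gives P* = 126, x* = 162.
With the subsidy, sellers receive Ps = Pb + 8 for each unit, where Pb is the price buyers pay.
Supply in terms of Pb becomes xs = -153 + 2.5(Pb + 8) = -133 + 2.5Pb. Setting this equal to demand: 351 - 1.5Pb = -133 + 2.5Pb, so Pb = 121.
Sellers receive Ps = 121 + 8 = 129; x' = 351 − 1.5·121 = 169.5.
Buyers' price falls by P* − Pb = 126 − 121 = 5; sellers' price rises by Ps − P* = 129 − 126 = 3.
So consumers capture 5/8 = 0.625 of each unit of subsidy.

Consumer share = 0.625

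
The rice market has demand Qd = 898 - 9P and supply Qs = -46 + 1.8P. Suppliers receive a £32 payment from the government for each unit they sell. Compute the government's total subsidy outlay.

Pre-subsidy: 898 - 9P = -46 + 1.8P gives P* = 2360/27, Q* = 334/3.
With the subsidy, sellers receive Ps = Pb + 32 for each unit, where Pb is the price buyers pay.
Supply in terms of Pb becomes Qs = -46 + 1.8(Pb + 32) = 11.6 + 1.8Pb. Setting this equal to demand: 898 - 9Pb = 11.6 + 1.8Pb, so Pb = 2216/27.
Sellers receive Ps = 2216/27 + 32 = 3080/27; Q' = 898 − 9·(2216/27) = 478/3.
Government outlay = subsidy × quantity = 32 × 478/3 = 15296/3.

Government cost = 15296/3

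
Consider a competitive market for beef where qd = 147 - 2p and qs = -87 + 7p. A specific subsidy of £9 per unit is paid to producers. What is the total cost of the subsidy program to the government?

Pre-subsidy: 147 - 2p = -87 + 7p gives p* = 26, q* = 95.
With the subsidy, sellers receive ps = pb + 9 for each unit, where pb is the price buyers pay.
Supply in terms of pb becomes qs = -87 + 7(pb + 9) = -24 + 7pb. Setting this equal to demand: 147 - 2pb = -24 + 7pb, so pb = 19.
Sellers receive ps = 19 + 9 = 28; q' = 147 − 2·19 = 109.
Government outlay = subsidy × quantity = 9 × 109 = 981.

Government cost = £981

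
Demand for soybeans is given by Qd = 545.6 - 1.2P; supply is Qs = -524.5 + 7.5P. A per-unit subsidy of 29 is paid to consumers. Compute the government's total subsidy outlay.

Government cost = 12412

Pre-subsidy: 545.6 - 1.2P = -524.5 + 7.5P gives P* = 123, Q* = 398.
With the rebate, buyers effectively pay Pb = Ps − 29, where Ps is the price sellers receive.
Demand in terms of Ps becomes Qd = 545.6 − 1.2(Ps − 29) = 580.4 - 1.2Ps. Setting this equal to supply: 580.4 - 1.2Ps = -524.5 + 7.5Ps, so Ps = 127.
Buyers pay Pb = 127 − 29 = 98; Q' = -524.5 + 7.5·127 = 428.
Government outlay = subsidy × quantity = 29 × 428 = 12412.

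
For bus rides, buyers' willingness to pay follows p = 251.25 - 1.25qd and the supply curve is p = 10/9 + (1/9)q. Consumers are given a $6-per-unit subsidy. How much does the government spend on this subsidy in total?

Pre-subsidy: 251.25 - 1.25q = 10/9 + (1/9)q gives q* = 9005/49 and p* = 1055/49.
With the rebate, buyers effectively pay pb = ps − 6, where ps is the price sellers receive.
On the curves, pb = 251.25 - 1.25q and ps = 10/9 + (1/9)q; the wedge ps − pb = 6 gives 10/9 + (1/9)q − (251.25 - 1.25q) = 6, so q' = 9221/49.
Then pb = 251.25 − 1.25·(9221/49) = 785/49 and ps = 10/9 + (1/9)·(9221/49) = 1079/49.
Government outlay = subsidy × quantity = 6 × 9221/49 = 55326/49.

Government cost = 55326/49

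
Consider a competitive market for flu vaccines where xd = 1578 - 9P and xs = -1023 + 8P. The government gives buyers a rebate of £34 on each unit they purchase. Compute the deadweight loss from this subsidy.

Deadweight loss = £2448

Pre-subsidy: 1578 - 9P = -1023 + 8P gives P* = 153, x* = 201.
With the rebate, buyers effectively pay Pb = Ps − 34, where Ps is the price sellers receive.
Demand in terms of Ps becomes xd = 1578 − 9(Ps − 34) = 1884 - 9Ps. Setting this equal to supply: 1884 - 9Ps = -1023 + 8Ps, so Ps = 171.
Buyers pay Pb = 171 − 34 = 137; x' = -1023 + 8·171 = 345.
The subsidy expands output by 345 − 201 = 144 past the efficient level; on those units the gap between marginal cost and willingness to pay runs from 0 up to 34.
DWL = ½ × 34 × 144 = 2448.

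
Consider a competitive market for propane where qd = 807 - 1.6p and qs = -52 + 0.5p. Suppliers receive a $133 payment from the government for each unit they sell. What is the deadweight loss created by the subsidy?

Deadweight loss = 10108/3

Pre-subsidy: 807 - 1.6p = -52 + 0.5p gives p* = 8590/21, q* = 3203/21.
With the subsidy, sellers receive ps = pb + 133 for each unit, where pb is the price buyers pay.
Supply in terms of pb becomes qs = -52 + 0.5(pb + 133) = 14.5 + 0.5pb. Setting this equal to demand: 807 - 1.6pb = 14.5 + 0.5pb, so pb = 7925/21.
Sellers receive ps = 7925/21 + 133 = 10718/21; q' = 807 − 1.6·(7925/21) = 4267/21.
The subsidy expands output by 4267/21 − 3203/21 = 152/3 past the efficient level; on those units the gap between marginal cost and willingness to pay runs from 0 up to 133.
DWL = ½ × 133 × 152/3 = 10108/3.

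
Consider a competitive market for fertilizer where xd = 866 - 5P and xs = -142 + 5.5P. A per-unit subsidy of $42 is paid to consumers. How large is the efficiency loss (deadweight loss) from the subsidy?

Pre-subsidy: 866 - 5P = -142 + 5.5P gives P* = 96, x* = 386.
With the rebate, buyers effectively pay Pb = Ps − 42, where Ps is the price sellers receive.
Demand in terms of Ps becomes xd = 866 − 5(Ps − 42) = 1076 - 5Ps. Setting this equal to supply: 1076 - 5Ps = -142 + 5.5Ps, so Ps = 116.
Buyers pay Pb = 116 − 42 = 74; x' = -142 + 5.5·116 = 496.
The subsidy expands output by 496 − 386 = 110 past the efficient level; on those units the gap between marginal cost and willingness to pay runs from 0 up to 42.
DWL = ½ × 42 × 110 = 2310.

Deadweight loss = $2310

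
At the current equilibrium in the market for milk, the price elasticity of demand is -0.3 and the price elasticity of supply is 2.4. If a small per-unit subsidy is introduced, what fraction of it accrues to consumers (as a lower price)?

For a small subsidy around the equilibrium, the benefit split depends on the relative slopes, which at a point are proportional to the elasticities.
Buyer share = εs/(εs + |εd|) = 2.4/(2.4 + 0.3) = 8/9; seller share = |εd|/(εs + |εd|) = 1/9.

Consumer share = 8/9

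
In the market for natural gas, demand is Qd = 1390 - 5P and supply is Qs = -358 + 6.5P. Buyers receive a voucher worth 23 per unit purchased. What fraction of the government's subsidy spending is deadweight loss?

Pre-subsidy: 1390 - 5P = -358 + 6.5P gives P* = 152, Q* = 630.
With the rebate, buyers effectively pay Pb = Ps − 23, where Ps is the price sellers receive.
Demand in terms of Ps becomes Qd = 1390 − 5(Ps − 23) = 1505 - 5Ps. Setting this equal to supply: 1505 - 5Ps = -358 + 6.5Ps, so Ps = 162.
Buyers pay Pb = 162 − 23 = 139; Q' = -358 + 6.5·162 = 695.
ΔCS = ½(630 + 695)(152 − 139) = 8612.5; ΔPS = ½(630 + 695)(162 − 152) = 6625.
Government spending = 23 × 695 = 15985.
DWL = ½ × 23 × (695 − 630) = 747.5; fraction = 747.5 / 15985 = 13/278.

DWL / government spending = 13/278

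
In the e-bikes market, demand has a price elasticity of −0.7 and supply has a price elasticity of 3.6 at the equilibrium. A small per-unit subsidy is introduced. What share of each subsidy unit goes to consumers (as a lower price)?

For a small subsidy around the equilibrium, the benefit split depends on the relative slopes, which at a point are proportional to the elasticities.
Buyer share = εs/(εs + |εd|) = 3.6/(3.6 + 0.7) = 36/43; seller share = |εd|/(εs + |εd|) = 7/43.

Consumer share = 36/43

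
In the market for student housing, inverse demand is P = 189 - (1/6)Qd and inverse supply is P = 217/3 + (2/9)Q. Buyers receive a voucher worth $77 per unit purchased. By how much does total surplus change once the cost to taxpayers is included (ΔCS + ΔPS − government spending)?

Net change in total surplus = -$7623

Pre-subsidy: 189 - (1/6)Q = 217/3 + (2/9)Q gives Q* = 300 and P* = 139.
With the rebate, buyers effectively pay Pb = Ps − 77, where Ps is the price sellers receive.
On the curves, Pb = 189 - (1/6)Q and Ps = 217/3 + (2/9)Q; the wedge Ps − Pb = 77 gives 217/3 + (2/9)Q − (189 - (1/6)Q) = 77, so Q' = 498.
Then Pb = 189 − (1/6)·498 = 106 and Ps = 217/3 + (2/9)·498 = 183.
ΔCS = ½(300 + 498)(139 − 106) = 13167; ΔPS = ½(300 + 498)(183 − 139) = 17556.
Government spending = 77 × 498 = 38346.
Net change = 13167 + 17556 − 38346 = -7623. The loss equals the DWL triangle ½·77·198.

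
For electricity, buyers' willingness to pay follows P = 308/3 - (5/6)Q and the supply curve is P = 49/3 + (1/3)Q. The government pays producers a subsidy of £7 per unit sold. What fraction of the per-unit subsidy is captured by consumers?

Pre-subsidy: 308/3 - (5/6)Q = 49/3 + (1/3)Q gives Q* = 74 and P* = 41.
With the subsidy, sellers receive Ps = Pb + 7 for each unit, where Pb is the price buyers pay.
On the curves, Pb = 308/3 - (5/6)Q and Ps = 49/3 + (1/3)Q; the wedge Ps − Pb = 7 gives 49/3 + (1/3)Q − (308/3 - (5/6)Q) = 7, so Q' = 80.
Then Pb = 308/3 − (5/6)·80 = 36 and Ps = 49/3 + (1/3)·80 = 43.
Buyers' price falls by P* − Pb = 41 − 36 = 5; sellers' price rises by Ps − P* = 43 − 41 = 2.
So consumers capture 5/7 = 5/7 of each unit of subsidy.

Consumer share = 5/7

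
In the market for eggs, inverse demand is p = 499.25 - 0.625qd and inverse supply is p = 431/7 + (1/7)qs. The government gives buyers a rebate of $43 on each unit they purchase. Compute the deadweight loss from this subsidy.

Deadweight loss = $1204

Pre-subsidy: 499.25 - 0.625q = 431/7 + (1/7)q gives q* = 570 and p* = 143.
With the rebate, buyers effectively pay pb = ps − 43, where ps is the price sellers receive.
On the curves, pb = 499.25 - 0.625q and ps = 431/7 + (1/7)q; the wedge ps − pb = 43 gives 431/7 + (1/7)q − (499.25 - 0.625q) = 43, so q' = 626.
Then pb = 499.25 − 0.625·626 = 108 and ps = 431/7 + (1/7)·626 = 151.
The subsidy expands output by 626 − 570 = 56 past the efficient level; on those units the gap between marginal cost and willingness to pay runs from 0 up to 43.
DWL = ½ × 43 × 56 = 1204.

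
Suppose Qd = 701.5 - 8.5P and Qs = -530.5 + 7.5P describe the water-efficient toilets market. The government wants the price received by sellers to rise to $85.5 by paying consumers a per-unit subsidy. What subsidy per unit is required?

At a seller price of 85.5, quantity supplied is -530.5 + 7.5·85.5 = 110.75.
Buyers absorb 110.75 only when they pay Pb with 701.5 − 8.5·Pb = 110.75, i.e. Pb = 69.5.
s = Ps − Pb = 85.5 − 69.5 = 16.

Required subsidy s = $16 per unit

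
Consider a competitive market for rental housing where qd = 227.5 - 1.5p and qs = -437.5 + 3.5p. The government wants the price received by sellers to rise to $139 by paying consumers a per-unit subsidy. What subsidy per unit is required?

Required subsidy s = $20 per unit

At a seller price of 139, quantity supplied is -437.5 + 3.5·139 = 49.
Buyers absorb 49 only when they pay pb with 227.5 − 1.5·pb = 49, i.e. pb = 119.
s = ps − pb = 139 − 119 = 20.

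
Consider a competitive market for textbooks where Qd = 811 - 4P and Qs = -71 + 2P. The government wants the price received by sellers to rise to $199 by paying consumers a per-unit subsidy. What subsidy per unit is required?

At a seller price of 199, quantity supplied is -71 + 2·199 = 327.
Buyers absorb 327 only when they pay Pb with 811 − 4·Pb = 327, i.e. Pb = 121.
s = Ps − Pb = 199 − 121 = 78.

Required subsidy s = $78 per unit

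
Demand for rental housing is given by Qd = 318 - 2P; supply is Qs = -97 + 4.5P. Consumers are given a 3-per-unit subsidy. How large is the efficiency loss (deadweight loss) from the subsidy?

Pre-subsidy: 318 - 2P = -97 + 4.5P gives P* = 830/13, Q* = 2474/13.
With the rebate, buyers effectively pay Pb = Ps − 3, where Ps is the price sellers receive.
Demand in terms of Ps becomes Qd = 318 − 2(Ps − 3) = 324 - 2Ps. Setting this equal to supply: 324 - 2Ps = -97 + 4.5Ps, so Ps = 842/13.
Buyers pay Pb = 842/13 − 3 = 803/13; Q' = -97 + 4.5·(842/13) = 2528/13.
The subsidy expands output by 2528/13 − 2474/13 = 54/13 past the efficient level; on those units the gap between marginal cost and willingness to pay runs from 0 up to 3.
DWL = ½ × 3 × 54/13 = 81/13.

Deadweight loss = 81/13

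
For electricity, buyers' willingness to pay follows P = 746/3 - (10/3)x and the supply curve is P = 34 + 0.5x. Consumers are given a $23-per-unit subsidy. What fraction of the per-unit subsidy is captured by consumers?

Pre-subsidy: 746/3 - (10/3)x = 34 + 0.5x gives x* = 56 and P* = 62.
With the rebate, buyers effectively pay Pb = Ps − 23, where Ps is the price sellers receive.
On the curves, Pb = 746/3 - (10/3)x and Ps = 34 + 0.5x; the wedge Ps − Pb = 23 gives 34 + 0.5x − (746/3 - (10/3)x) = 23, so x' = 62.
Then Pb = 746/3 − (10/3)·62 = 42 and Ps = 34 + 0.5·62 = 65.
Buyers' price falls by P* − Pb = 62 − 42 = 20; sellers' price rises by Ps − P* = 65 − 62 = 3.
So consumers capture 20/23 = 20/23 of each unit of subsidy.

Consumer share = 20/23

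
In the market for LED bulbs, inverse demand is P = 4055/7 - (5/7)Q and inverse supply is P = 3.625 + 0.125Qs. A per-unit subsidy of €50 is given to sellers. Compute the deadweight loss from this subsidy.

Pre-subsidy: 4055/7 - (5/7)Q = 3.625 + 0.125Q gives Q* = 32237/47 and P* = 4200/47.
With the subsidy, sellers receive Ps = Pb + 50 for each unit, where Pb is the price buyers pay.
On the curves, Pb = 4055/7 - (5/7)Q and Ps = 3.625 + 0.125Q; the wedge Ps − Pb = 50 gives 3.625 + 0.125Q − (4055/7 - (5/7)Q) = 50, so Q' = 35037/47.
Then Pb = 4055/7 − (5/7)·(35037/47) = 2200/47 and Ps = 3.625 + 0.125·(35037/47) = 4550/47.
The subsidy expands output by 35037/47 − 32237/47 = 2800/47 past the efficient level; on those units the gap between marginal cost and willingness to pay runs from 0 up to 50.
DWL = ½ × 50 × 2800/47 = 70000/47.

Deadweight loss = 70000/47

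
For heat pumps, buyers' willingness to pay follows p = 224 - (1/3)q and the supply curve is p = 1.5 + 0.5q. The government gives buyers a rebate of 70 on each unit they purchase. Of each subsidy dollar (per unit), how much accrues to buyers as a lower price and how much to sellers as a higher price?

Buyers gain 28 per unit; sellers gain 42 per unit

Pre-subsidy: 224 - (1/3)q = 1.5 + 0.5q gives q* = 267 and p* = 135.
With the rebate, buyers effectively pay pb = ps − 70, where ps is the price sellers receive.
On the curves, pb = 224 - (1/3)q and ps = 1.5 + 0.5q; the wedge ps − pb = 70 gives 1.5 + 0.5q − (224 - (1/3)q) = 70, so q' = 351.
Then pb = 224 − (1/3)·351 = 107 and ps = 1.5 + 0.5·351 = 177.
Buyers' price falls by p* − pb = 135 − 107 = 28; sellers' price rises by ps − p* = 177 − 135 = 42.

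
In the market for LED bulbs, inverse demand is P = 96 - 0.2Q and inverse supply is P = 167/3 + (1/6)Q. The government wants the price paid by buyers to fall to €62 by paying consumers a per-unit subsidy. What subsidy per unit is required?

Required subsidy s = €22 per unit

At a buyer price of 62, quantity demanded is 480 − 5·62 = 170.
Sellers supply 170 only when they receive Ps = 167/3 + (1/6)·170 = 84.
s = Ps − Pb = 84 − 62 = 22.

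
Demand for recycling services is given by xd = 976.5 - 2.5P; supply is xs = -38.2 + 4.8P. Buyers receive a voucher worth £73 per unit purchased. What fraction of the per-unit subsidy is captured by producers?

Producer share = 25/73

Pre-subsidy: 976.5 - 2.5P = -38.2 + 4.8P gives P* = 139, x* = 629.
With the rebate, buyers effectively pay Pb = Ps − 73, where Ps is the price sellers receive.
Demand in terms of Ps becomes xd = 976.5 − 2.5(Ps − 73) = 1159 - 2.5Ps. Setting this equal to supply: 1159 - 2.5Ps = -38.2 + 4.8Ps, so Ps = 164.
Buyers pay Pb = 164 − 73 = 91; x' = -38.2 + 4.8·164 = 749.
Buyers' price falls by P* − Pb = 139 − 91 = 48; sellers' price rises by Ps − P* = 164 − 139 = 25.
So producers capture 25/73 = 25/73 of each unit of subsidy.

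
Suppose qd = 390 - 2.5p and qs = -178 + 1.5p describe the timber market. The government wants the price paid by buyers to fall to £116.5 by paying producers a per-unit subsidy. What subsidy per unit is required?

Required subsidy s = £68 per unit

At a buyer price of 116.5, quantity demanded is 390 − 2.5·116.5 = 98.75.
Sellers supply 98.75 only when they receive ps with -178 + 1.5·ps = 98.75, i.e. ps = 184.5.
s = ps − pb = 184.5 − 116.5 = 68.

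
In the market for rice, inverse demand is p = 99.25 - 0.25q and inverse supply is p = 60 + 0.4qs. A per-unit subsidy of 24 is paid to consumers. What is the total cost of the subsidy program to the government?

Government cost = 30360/13

Pre-subsidy: 99.25 - 0.25q = 60 + 0.4q gives q* = 785/13 and p* = 1094/13.
With the rebate, buyers effectively pay pb = ps − 24, where ps is the price sellers receive.
On the curves, pb = 99.25 - 0.25q and ps = 60 + 0.4q; the wedge ps − pb = 24 gives 60 + 0.4q − (99.25 - 0.25q) = 24, so q' = 1265/13.
Then pb = 99.25 − 0.25·(1265/13) = 974/13 and ps = 60 + 0.4·(1265/13) = 1286/13.
Government outlay = subsidy × quantity = 24 × 1265/13 = 30360/13.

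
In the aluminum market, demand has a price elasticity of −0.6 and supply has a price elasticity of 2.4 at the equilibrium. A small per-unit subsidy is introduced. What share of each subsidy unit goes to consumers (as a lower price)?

Consumer share = 0.8

For a small subsidy around the equilibrium, the benefit split depends on the relative slopes, which at a point are proportional to the elasticities.
Buyer share = εs/(εs + |εd|) = 2.4/(2.4 + 0.6) = 0.8; seller share = |εd|/(εs + |εd|) = 0.2.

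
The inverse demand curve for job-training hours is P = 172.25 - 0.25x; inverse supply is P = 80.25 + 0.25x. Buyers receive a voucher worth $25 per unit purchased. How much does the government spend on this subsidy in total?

Government cost = $5850

Pre-subsidy: 172.25 - 0.25x = 80.25 + 0.25x gives x* = 184 and P* = 126.25.
With the rebate, buyers effectively pay Pb = Ps − 25, where Ps is the price sellers receive.
On the curves, Pb = 172.25 - 0.25x and Ps = 80.25 + 0.25x; the wedge Ps − Pb = 25 gives 80.25 + 0.25x − (172.25 - 0.25x) = 25, so x' = 234.
Then Pb = 172.25 − 0.25·234 = 113.75 and Ps = 80.25 + 0.25·234 = 138.75.
Government outlay = subsidy × quantity = 25 × 234 = 5850.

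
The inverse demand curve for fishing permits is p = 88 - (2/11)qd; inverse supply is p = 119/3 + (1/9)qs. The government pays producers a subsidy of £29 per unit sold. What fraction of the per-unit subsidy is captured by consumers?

Consumer share = 18/29

Pre-subsidy: 88 - (2/11)q = 119/3 + (1/9)q gives q* = 165 and p* = 58.
With the subsidy, sellers receive ps = pb + 29 for each unit, where pb is the price buyers pay.
On the curves, pb = 88 - (2/11)q and ps = 119/3 + (1/9)q; the wedge ps − pb = 29 gives 119/3 + (1/9)q − (88 - (2/11)q) = 29, so q' = 264.
Then pb = 88 − (2/11)·264 = 40 and ps = 119/3 + (1/9)·264 = 69.
Buyers' price falls by p* − pb = 58 − 40 = 18; sellers' price rises by ps − p* = 69 − 58 = 11.
So consumers capture 18/29 = 18/29 of each unit of subsidy.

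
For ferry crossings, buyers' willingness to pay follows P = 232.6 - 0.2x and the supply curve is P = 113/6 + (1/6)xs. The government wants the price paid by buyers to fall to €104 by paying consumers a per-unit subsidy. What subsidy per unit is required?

At a buyer price of 104, quantity demanded is 1163 − 5·104 = 643.
Sellers supply 643 only when they receive Ps = 113/6 + (1/6)·643 = 126.
s = Ps − Pb = 126 − 104 = 22.

Required subsidy s = €22 per unit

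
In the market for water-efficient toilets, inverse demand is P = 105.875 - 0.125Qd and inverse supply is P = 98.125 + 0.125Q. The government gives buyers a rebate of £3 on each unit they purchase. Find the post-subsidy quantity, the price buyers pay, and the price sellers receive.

Pre-subsidy: 105.875 - 0.125Q = 98.125 + 0.125Q gives Q* = 31 and P* = 102.
With the rebate, buyers effectively pay Pb = Ps − 3, where Ps is the price sellers receive.
On the curves, Pb = 105.875 - 0.125Q and Ps = 98.125 + 0.125Q; the wedge Ps − Pb = 3 gives 98.125 + 0.125Q − (105.875 - 0.125Q) = 3, so Q' = 43.
Then Pb = 105.875 − 0.125·43 = 100.5 and Ps = 98.125 + 0.125·43 = 103.5.

Q' = 43; buyers pay £100.5; sellers receive £103.5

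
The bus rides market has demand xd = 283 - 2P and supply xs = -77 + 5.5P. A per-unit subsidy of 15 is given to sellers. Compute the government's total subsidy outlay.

Pre-subsidy: 283 - 2P = -77 + 5.5P gives P* = 48, x* = 187.
With the subsidy, sellers receive Ps = Pb + 15 for each unit, where Pb is the price buyers pay.
Supply in terms of Pb becomes xs = -77 + 5.5(Pb + 15) = 5.5 + 5.5Pb. Setting this equal to demand: 283 - 2Pb = 5.5 + 5.5Pb, so Pb = 37.
Sellers receive Ps = 37 + 15 = 52; x' = 283 − 2·37 = 209.
Government outlay = subsidy × quantity = 15 × 209 = 3135.

Government cost = 3135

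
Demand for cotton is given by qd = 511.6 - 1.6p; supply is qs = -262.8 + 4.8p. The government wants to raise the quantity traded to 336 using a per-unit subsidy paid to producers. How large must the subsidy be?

Required subsidy s = 15 per unit

At q = 336, invert demand for the buyer price: pb = (511.6 − 336)/1.6 = 109.75; invert supply for the seller price: ps = (336 − (-262.8))/4.8 = 124.75.
The subsidy must fill the gap: s = ps − pb = 124.75 − 109.75 = 15.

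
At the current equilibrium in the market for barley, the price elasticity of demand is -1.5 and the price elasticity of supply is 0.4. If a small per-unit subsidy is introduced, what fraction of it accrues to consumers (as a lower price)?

For a small subsidy around the equilibrium, the benefit split depends on the relative slopes, which at a point are proportional to the elasticities.
Buyer share = εs/(εs + |εd|) = 0.4/(0.4 + 1.5) = 4/19; seller share = |εd|/(εs + |εd|) = 15/19.

Consumer share = 4/19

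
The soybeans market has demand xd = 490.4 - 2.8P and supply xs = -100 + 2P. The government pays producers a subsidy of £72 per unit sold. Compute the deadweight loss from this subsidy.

Deadweight loss = £3024

Pre-subsidy: 490.4 - 2.8P = -100 + 2P gives P* = 123, x* = 146.
With the subsidy, sellers receive Ps = Pb + 72 for each unit, where Pb is the price buyers pay.
Supply in terms of Pb becomes xs = -100 + 2(Pb + 72) = 44 + 2Pb. Setting this equal to demand: 490.4 - 2.8Pb = 44 + 2Pb, so Pb = 93.
Sellers receive Ps = 93 + 72 = 165; x' = 490.4 − 2.8·93 = 230.
The subsidy expands output by 230 − 146 = 84 past the efficient level; on those units the gap between marginal cost and willingness to pay runs from 0 up to 72.
DWL = ½ × 72 × 84 = 3024.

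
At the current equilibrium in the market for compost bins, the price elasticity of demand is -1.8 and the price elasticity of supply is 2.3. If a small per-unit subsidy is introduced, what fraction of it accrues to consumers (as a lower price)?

Consumer share = 23/41

For a small subsidy around the equilibrium, the benefit split depends on the relative slopes, which at a point are proportional to the elasticities.
Buyer share = εs/(εs + |εd|) = 2.3/(2.3 + 1.8) = 23/41; seller share = |εd|/(εs + |εd|) = 18/41.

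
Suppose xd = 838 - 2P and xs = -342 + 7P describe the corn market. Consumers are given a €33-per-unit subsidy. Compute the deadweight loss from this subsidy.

Deadweight loss = €847

Pre-subsidy: 838 - 2P = -342 + 7P gives P* = 1180/9, x* = 5182/9.
With the rebate, buyers effectively pay Pb = Ps − 33, where Ps is the price sellers receive.
Demand in terms of Ps becomes xd = 838 − 2(Ps − 33) = 904 - 2Ps. Setting this equal to supply: 904 - 2Ps = -342 + 7Ps, so Ps = 1246/9.
Buyers pay Pb = 1246/9 − 33 = 949/9; x' = -342 + 7·(1246/9) = 5644/9.
The subsidy expands output by 5644/9 − 5182/9 = 154/3 past the efficient level; on those units the gap between marginal cost and willingness to pay runs from 0 up to 33.
DWL = ½ × 33 × 154/3 = 847.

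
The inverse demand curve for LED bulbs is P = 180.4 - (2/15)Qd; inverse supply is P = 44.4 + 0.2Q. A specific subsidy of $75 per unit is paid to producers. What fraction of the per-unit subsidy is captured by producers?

Producer share = 0.6

Pre-subsidy: 180.4 - (2/15)Q = 44.4 + 0.2Q gives Q* = 408 and P* = 126.
With the subsidy, sellers receive Ps = Pb + 75 for each unit, where Pb is the price buyers pay.
On the curves, Pb = 180.4 - (2/15)Q and Ps = 44.4 + 0.2Q; the wedge Ps − Pb = 75 gives 44.4 + 0.2Q − (180.4 - (2/15)Q) = 75, so Q' = 633.
Then Pb = 180.4 − (2/15)·633 = 96 and Ps = 44.4 + 0.2·633 = 171.
Buyers' price falls by P* − Pb = 126 − 96 = 30; sellers' price rises by Ps − P* = 171 − 126 = 45.
So producers capture 45/75 = 0.6 of each unit of subsidy.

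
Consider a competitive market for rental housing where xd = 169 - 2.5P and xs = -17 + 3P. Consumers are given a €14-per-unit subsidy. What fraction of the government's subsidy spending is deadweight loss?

DWL / government spending = 105/1139

Pre-subsidy: 169 - 2.5P = -17 + 3P gives P* = 372/11, x* = 929/11.
With the rebate, buyers effectively pay Pb = Ps − 14, where Ps is the price sellers receive.
Demand in terms of Ps becomes xd = 169 − 2.5(Ps − 14) = 204 - 2.5Ps. Setting this equal to supply: 204 - 2.5Ps = -17 + 3Ps, so Ps = 442/11.
Buyers pay Pb = 442/11 − 14 = 288/11; x' = -17 + 3·(442/11) = 1139/11.
ΔCS = ½(929/11 + 1139/11)(372/11 − 288/11) = 7896/11; ΔPS = ½(929/11 + 1139/11)(442/11 − 372/11) = 6580/11.
Government spending = 14 × 1139/11 = 15946/11.
DWL = ½ × 14 × (1139/11 − 929/11) = 1470/11; fraction = (1470/11) / (15946/11) = 105/1139.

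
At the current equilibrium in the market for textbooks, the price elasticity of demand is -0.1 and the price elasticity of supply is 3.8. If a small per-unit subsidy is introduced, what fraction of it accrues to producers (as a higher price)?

Producer share = 1/39

For a small subsidy around the equilibrium, the benefit split depends on the relative slopes, which at a point are proportional to the elasticities.
Buyer share = εs/(εs + |εd|) = 3.8/(3.8 + 0.1) = 38/39; seller share = |εd|/(εs + |εd|) = 1/39.
So producers capture 1/39 of the subsidy.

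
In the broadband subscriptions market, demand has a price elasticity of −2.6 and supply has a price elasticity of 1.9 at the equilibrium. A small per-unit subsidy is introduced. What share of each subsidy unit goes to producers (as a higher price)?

For a small subsidy around the equilibrium, the benefit split depends on the relative slopes, which at a point are proportional to the elasticities.
Buyer share = εs/(εs + |εd|) = 1.9/(1.9 + 2.6) = 19/45; seller share = |εd|/(εs + |εd|) = 26/45.
So producers capture 26/45 of the subsidy.

Producer share = 26/45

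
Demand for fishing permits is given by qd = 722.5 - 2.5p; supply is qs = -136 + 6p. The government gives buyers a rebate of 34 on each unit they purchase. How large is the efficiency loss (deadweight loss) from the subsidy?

Pre-subsidy: 722.5 - 2.5p = -136 + 6p gives p* = 101, q* = 470.
With the rebate, buyers effectively pay pb = ps − 34, where ps is the price sellers receive.
Demand in terms of ps becomes qd = 722.5 − 2.5(ps − 34) = 807.5 - 2.5ps. Setting this equal to supply: 807.5 - 2.5ps = -136 + 6ps, so ps = 111.
Buyers pay pb = 111 − 34 = 77; q' = -136 + 6·111 = 530.
The subsidy expands output by 530 − 470 = 60 past the efficient level; on those units the gap between marginal cost and willingness to pay runs from 0 up to 34.
DWL = ½ × 34 × 60 = 1020.

Deadweight loss = 1020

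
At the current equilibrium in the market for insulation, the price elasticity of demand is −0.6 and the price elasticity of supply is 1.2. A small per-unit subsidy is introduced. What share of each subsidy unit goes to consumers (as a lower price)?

Consumer share = 2/3

For a small subsidy around the equilibrium, the benefit split depends on the relative slopes, which at a point are proportional to the elasticities.
Buyer share = εs/(εs + |εd|) = 1.2/(1.2 + 0.6) = 2/3; seller share = |εd|/(εs + |εd|) = 1/3.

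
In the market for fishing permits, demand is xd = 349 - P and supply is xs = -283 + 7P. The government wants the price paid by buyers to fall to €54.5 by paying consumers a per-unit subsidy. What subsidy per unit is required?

At a buyer price of 54.5, quantity demanded is 349 − 1·54.5 = 294.5.
Sellers supply 294.5 only when they receive Ps with -283 + 7·Ps = 294.5, i.e. Ps = 82.5.
s = Ps − Pb = 82.5 − 54.5 = 28.

Required subsidy s = €28 per unit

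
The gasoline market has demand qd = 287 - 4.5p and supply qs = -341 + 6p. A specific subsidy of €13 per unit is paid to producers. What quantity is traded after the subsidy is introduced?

q' = 359/7

Pre-subsidy: 287 - 4.5p = -341 + 6p gives p* = 1256/21, q* = 125/7.
With the subsidy, sellers receive ps = pb + 13 for each unit, where pb is the price buyers pay.
Supply in terms of pb becomes qs = -341 + 6(pb + 13) = -263 + 6pb. Setting this equal to demand: 287 - 4.5pb = -263 + 6pb, so pb = 1100/21.
Sellers receive ps = 1100/21 + 13 = 1373/21; q' = 287 − 4.5·(1100/21) = 359/7.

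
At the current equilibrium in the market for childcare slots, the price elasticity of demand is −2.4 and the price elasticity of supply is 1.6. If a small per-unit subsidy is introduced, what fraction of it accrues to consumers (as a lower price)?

Consumer share = 0.4

For a small subsidy around the equilibrium, the benefit split depends on the relative slopes, which at a point are proportional to the elasticities.
Buyer share = εs/(εs + |εd|) = 1.6/(1.6 + 2.4) = 0.4; seller share = |εd|/(εs + |εd|) = 0.6.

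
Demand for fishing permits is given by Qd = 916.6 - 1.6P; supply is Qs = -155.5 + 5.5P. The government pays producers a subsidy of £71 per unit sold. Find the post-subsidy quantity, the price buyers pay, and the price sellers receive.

Q' = 763; buyers pay £96; sellers receive £167

Pre-subsidy: 916.6 - 1.6P = -155.5 + 5.5P gives P* = 151, Q* = 675.
With the subsidy, sellers receive Ps = Pb + 71 for each unit, where Pb is the price buyers pay.
Supply in terms of Pb becomes Qs = -155.5 + 5.5(Pb + 71) = 235 + 5.5Pb. Setting this equal to demand: 916.6 - 1.6Pb = 235 + 5.5Pb, so Pb = 96.
Sellers receive Ps = 96 + 71 = 167; Q' = 916.6 − 1.6·96 = 763.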